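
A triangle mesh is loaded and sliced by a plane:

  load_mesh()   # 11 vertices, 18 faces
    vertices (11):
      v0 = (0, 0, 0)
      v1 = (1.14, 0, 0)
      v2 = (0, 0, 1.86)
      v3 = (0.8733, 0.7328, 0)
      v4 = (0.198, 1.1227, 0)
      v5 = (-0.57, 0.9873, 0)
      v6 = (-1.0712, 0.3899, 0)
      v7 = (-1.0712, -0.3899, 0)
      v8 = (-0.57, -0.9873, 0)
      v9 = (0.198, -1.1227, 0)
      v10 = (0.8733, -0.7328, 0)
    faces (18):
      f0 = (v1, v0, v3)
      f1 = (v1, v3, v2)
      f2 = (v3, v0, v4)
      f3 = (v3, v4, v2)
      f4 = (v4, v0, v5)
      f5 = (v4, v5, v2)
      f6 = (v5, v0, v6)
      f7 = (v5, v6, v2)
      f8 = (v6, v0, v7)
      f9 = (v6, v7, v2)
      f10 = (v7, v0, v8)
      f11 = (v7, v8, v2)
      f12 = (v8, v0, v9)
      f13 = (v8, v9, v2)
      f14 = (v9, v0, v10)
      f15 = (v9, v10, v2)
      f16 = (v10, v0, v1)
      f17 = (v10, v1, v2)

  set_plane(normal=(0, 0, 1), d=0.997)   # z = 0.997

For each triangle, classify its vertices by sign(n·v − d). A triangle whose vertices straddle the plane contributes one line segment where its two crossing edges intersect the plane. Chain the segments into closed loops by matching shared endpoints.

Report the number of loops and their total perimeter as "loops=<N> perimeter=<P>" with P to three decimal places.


Straddling triangles (9 of 18):
  (v1,v3,v2) [--+] → (0.405192, 0.340003, 0.997)–(0.528935, 0, 0.997)  len=0.3618
  (v3,v4,v2) [--+] → (0.0918677, 0.520909, 0.997)–(0.405192, 0.340003, 0.997)  len=0.3618
  (v4,v5,v2) [--+] → (-0.264468, 0.458086, 0.997)–(0.0918677, 0.520909, 0.997)  len=0.3618
  (v5,v6,v2) [--+] → (-0.497014, 0.180905, 0.997)–(-0.264468, 0.458086, 0.997)  len=0.3618
  (v6,v7,v2) [--+] → (-0.497014, -0.180905, 0.997)–(-0.497014, 0.180905, 0.997)  len=0.3618
  (v7,v8,v2) [--+] → (-0.264468, -0.458086, 0.997)–(-0.497014, -0.180905, 0.997)  len=0.3618
  (v8,v9,v2) [--+] → (0.0918677, -0.520909, 0.997)–(-0.264468, -0.458086, 0.997)  len=0.3618
  (v9,v10,v2) [--+] → (0.405192, -0.340003, 0.997)–(0.0918677, -0.520909, 0.997)  len=0.3618
  (v10,v1,v2) [--+] → (0.528935, 0, 0.997)–(0.405192, -0.340003, 0.997)  len=0.3618

Chained into 1 loop(s):
  loop 1: 9 segments, perimeter = 3.2563
Total perimeter = 3.256

loops=1 perimeter=3.256


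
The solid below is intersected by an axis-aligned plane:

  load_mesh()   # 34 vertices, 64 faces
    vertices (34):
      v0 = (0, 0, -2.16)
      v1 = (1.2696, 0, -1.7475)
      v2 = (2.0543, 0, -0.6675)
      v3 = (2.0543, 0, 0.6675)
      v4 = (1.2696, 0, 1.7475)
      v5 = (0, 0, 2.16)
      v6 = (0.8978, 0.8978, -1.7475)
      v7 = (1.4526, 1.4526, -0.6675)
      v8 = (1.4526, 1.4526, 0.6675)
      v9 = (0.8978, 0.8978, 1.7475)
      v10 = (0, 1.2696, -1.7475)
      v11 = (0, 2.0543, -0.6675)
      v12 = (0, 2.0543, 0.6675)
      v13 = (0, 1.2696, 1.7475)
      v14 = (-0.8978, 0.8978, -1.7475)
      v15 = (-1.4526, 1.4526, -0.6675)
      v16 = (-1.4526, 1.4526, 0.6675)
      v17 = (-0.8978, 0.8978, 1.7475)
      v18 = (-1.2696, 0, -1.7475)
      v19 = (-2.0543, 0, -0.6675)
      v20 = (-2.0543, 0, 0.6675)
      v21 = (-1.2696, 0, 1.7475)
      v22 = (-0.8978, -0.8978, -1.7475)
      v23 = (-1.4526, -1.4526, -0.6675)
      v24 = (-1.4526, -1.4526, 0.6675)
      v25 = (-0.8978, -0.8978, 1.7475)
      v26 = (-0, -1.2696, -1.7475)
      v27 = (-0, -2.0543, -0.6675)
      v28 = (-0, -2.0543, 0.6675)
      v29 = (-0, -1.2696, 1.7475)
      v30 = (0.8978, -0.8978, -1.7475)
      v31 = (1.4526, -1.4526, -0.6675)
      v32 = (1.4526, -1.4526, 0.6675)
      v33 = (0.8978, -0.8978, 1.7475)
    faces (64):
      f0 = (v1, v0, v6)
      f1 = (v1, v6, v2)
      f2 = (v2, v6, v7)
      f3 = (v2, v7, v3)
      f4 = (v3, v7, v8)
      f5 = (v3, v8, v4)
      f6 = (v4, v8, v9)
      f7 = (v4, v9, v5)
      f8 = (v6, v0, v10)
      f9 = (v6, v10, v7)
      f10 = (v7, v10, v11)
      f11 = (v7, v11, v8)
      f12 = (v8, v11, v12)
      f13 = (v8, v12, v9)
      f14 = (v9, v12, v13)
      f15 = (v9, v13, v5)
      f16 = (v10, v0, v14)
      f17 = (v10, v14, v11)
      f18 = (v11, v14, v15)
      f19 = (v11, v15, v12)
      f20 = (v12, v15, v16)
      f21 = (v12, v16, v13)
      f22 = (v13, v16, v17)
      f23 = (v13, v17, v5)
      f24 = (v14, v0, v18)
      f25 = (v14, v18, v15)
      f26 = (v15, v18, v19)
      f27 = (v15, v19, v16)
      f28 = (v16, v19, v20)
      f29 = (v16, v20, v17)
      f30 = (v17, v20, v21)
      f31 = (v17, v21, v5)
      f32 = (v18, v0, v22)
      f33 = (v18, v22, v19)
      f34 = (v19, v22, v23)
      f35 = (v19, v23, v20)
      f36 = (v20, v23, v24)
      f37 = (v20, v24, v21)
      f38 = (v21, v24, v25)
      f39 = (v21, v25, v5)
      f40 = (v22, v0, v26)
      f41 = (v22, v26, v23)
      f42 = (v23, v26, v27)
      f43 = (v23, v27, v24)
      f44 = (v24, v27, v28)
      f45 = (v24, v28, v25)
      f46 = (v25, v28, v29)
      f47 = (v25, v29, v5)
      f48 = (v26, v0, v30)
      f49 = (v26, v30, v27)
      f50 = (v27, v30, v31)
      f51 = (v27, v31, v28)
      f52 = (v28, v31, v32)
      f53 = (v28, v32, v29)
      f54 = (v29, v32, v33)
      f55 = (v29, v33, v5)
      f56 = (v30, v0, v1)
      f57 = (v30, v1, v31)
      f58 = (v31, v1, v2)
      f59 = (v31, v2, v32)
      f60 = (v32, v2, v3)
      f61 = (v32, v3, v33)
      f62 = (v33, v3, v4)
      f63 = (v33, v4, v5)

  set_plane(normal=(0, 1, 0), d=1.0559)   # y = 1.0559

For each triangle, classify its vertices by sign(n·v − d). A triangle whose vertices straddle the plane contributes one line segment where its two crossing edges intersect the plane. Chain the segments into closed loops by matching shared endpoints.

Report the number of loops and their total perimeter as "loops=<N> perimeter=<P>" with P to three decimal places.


Straddling triangles (20 of 64):
  (v2,v6,v7) [--+] → (1.0559, 1.0559, -1.43974)–(1.61692, 1.0559, -0.6675)  len=0.9545
  (v2,v7,v3) [-+-] → (1.61692, 1.0559, -0.6675)–(1.61692, 1.0559, -0.302916)  len=0.3646
  (v3,v7,v8) [-++] → (1.61692, 1.0559, -0.302916)–(1.61692, 1.0559, 0.6675)  len=0.9704
  (v3,v8,v4) [-+-] → (1.61692, 1.0559, 0.6675)–(1.40262, 1.0559, 0.962444)  len=0.3646
  (v4,v8,v9) [-+-] → (1.40262, 1.0559, 0.962444)–(1.0559, 1.0559, 1.43974)  len=0.5899
  (v6,v0,v10) [--+] → (0, 1.0559, -1.81693)–(0.51603, 1.0559, -1.7475)  len=0.5207
  (v6,v10,v7) [-++] → (0.51603, 1.0559, -1.7475)–(1.0559, 1.0559, -1.43974)  len=0.6214
  (v8,v12,v9) [++-] → (0.775066, 1.0559, 1.59986)–(1.0559, 1.0559, 1.43974)  len=0.3233
  (v9,v12,v13) [-++] → (0.775066, 1.0559, 1.59986)–(0.51603, 1.0559, 1.7475)  len=0.2982
  (v9,v13,v5) [-+-] → (0.51603, 1.0559, 1.7475)–(0, 1.0559, 1.81693)  len=0.5207
  (v10,v0,v14) [+--] → (0, 1.0559, -1.81693)–(-0.51603, 1.0559, -1.7475)  len=0.5207
  (v10,v14,v11) [+-+] → (-0.51603, 1.0559, -1.7475)–(-0.775066, 1.0559, -1.59986)  len=0.2982
  (v11,v14,v15) [+-+] → (-0.775066, 1.0559, -1.59986)–(-1.0559, 1.0559, -1.43974)  len=0.3233
  (v13,v16,v17) [++-] → (-1.0559, 1.0559, 1.43974)–(-0.51603, 1.0559, 1.7475)  len=0.6214
  (v13,v17,v5) [+--] → (-0.51603, 1.0559, 1.7475)–(0, 1.0559, 1.81693)  len=0.5207
  (v14,v18,v15) [--+] → (-1.40262, 1.0559, -0.962444)–(-1.0559, 1.0559, -1.43974)  len=0.5899
  (v15,v18,v19) [+--] → (-1.40262, 1.0559, -0.962444)–(-1.61692, 1.0559, -0.6675)  len=0.3646
  (v15,v19,v16) [+-+] → (-1.61692, 1.0559, -0.6675)–(-1.61692, 1.0559, 0.302916)  len=0.9704
  (v16,v19,v20) [+--] → (-1.61692, 1.0559, 0.302916)–(-1.61692, 1.0559, 0.6675)  len=0.3646
  (v16,v20,v17) [+--] → (-1.61692, 1.0559, 0.6675)–(-1.0559, 1.0559, 1.43974)  len=0.9545

Chained into 1 loop(s):
  loop 1: 20 segments, perimeter = 11.0565
Total perimeter = 11.056

loops=1 perimeter=11.056


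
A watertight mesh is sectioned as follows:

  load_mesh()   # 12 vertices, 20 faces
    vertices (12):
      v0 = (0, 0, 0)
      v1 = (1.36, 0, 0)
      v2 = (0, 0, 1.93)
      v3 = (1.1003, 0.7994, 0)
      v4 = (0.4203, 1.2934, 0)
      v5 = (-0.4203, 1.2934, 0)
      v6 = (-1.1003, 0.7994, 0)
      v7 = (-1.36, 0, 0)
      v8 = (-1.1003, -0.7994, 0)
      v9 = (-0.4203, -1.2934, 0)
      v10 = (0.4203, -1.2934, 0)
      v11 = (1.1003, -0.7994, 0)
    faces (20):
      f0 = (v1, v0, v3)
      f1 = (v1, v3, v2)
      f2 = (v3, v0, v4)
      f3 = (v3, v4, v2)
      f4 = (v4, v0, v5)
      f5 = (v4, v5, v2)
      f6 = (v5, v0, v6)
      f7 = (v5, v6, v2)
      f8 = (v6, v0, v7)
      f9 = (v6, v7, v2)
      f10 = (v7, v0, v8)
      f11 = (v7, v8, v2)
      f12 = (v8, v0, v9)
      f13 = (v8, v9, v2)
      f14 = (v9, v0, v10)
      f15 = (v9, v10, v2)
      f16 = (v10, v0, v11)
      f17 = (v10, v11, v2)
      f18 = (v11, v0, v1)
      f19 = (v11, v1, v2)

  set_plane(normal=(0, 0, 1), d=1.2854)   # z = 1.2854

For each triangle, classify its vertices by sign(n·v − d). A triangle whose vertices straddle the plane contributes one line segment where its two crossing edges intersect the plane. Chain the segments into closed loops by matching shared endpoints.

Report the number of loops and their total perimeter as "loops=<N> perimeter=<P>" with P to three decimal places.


Straddling triangles (10 of 20):
  (v1,v3,v2) [--+] → (0.367489, 0.266991, 1.2854)–(0.454226, 0, 1.2854)  len=0.2807
  (v3,v4,v2) [--+] → (0.140376, 0.431982, 1.2854)–(0.367489, 0.266991, 1.2854)  len=0.2807
  (v4,v5,v2) [--+] → (-0.140376, 0.431982, 1.2854)–(0.140376, 0.431982, 1.2854)  len=0.2808
  (v5,v6,v2) [--+] → (-0.367489, 0.266991, 1.2854)–(-0.140376, 0.431982, 1.2854)  len=0.2807
  (v6,v7,v2) [--+] → (-0.454226, 0, 1.2854)–(-0.367489, 0.266991, 1.2854)  len=0.2807
  (v7,v8,v2) [--+] → (-0.367489, -0.266991, 1.2854)–(-0.454226, 0, 1.2854)  len=0.2807
  (v8,v9,v2) [--+] → (-0.140376, -0.431982, 1.2854)–(-0.367489, -0.266991, 1.2854)  len=0.2807
  (v9,v10,v2) [--+] → (0.140376, -0.431982, 1.2854)–(-0.140376, -0.431982, 1.2854)  len=0.2808
  (v10,v11,v2) [--+] → (0.367489, -0.266991, 1.2854)–(0.140376, -0.431982, 1.2854)  len=0.2807
  (v11,v1,v2) [--+] → (0.454226, 0, 1.2854)–(0.367489, -0.266991, 1.2854)  len=0.2807

Chained into 1 loop(s):
  loop 1: 10 segments, perimeter = 2.8073
Total perimeter = 2.807

loops=1 perimeter=2.807


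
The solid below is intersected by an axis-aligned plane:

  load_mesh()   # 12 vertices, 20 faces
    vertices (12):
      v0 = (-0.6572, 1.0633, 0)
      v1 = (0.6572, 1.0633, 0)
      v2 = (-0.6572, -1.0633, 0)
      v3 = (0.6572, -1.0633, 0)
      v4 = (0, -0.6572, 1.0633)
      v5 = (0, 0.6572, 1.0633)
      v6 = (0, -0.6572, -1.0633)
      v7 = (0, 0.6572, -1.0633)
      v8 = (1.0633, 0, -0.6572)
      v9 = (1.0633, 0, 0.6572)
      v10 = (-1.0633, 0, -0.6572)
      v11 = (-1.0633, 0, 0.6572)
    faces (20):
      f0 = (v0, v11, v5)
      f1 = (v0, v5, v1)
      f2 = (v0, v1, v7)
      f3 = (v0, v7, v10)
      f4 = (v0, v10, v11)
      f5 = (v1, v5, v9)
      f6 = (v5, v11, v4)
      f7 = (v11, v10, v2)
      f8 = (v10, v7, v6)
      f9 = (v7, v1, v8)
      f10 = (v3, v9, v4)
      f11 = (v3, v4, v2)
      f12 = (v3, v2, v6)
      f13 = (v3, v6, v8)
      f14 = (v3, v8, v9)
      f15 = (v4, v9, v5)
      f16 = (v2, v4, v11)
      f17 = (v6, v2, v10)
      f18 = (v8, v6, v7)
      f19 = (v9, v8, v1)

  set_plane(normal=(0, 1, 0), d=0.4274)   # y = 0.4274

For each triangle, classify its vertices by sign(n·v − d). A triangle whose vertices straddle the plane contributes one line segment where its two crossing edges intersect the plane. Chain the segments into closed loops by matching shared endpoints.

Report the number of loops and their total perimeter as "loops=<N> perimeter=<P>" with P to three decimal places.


loops=1 perimeter=6.152

Straddling triangles (10 of 20):
  (v0,v11,v5) [+-+] → (-0.900066, 0.4274, 0.393034)–(-0.371799, 0.4274, 0.921301)  len=0.7471
  (v0,v7,v10) [++-] → (-0.371799, 0.4274, -0.921301)–(-0.900066, 0.4274, -0.393034)  len=0.7471
  (v0,v10,v11) [+--] → (-0.900066, 0.4274, -0.393034)–(-0.900066, 0.4274, 0.393034)  len=0.7861
  (v1,v5,v9) [++-] → (0.371799, 0.4274, 0.921301)–(0.900066, 0.4274, 0.393034)  len=0.7471
  (v5,v11,v4) [+--] → (-0.371799, 0.4274, 0.921301)–(0, 0.4274, 1.0633)  len=0.3980
  (v10,v7,v6) [-+-] → (-0.371799, 0.4274, -0.921301)–(0, 0.4274, -1.0633)  len=0.3980
  (v7,v1,v8) [++-] → (0.900066, 0.4274, -0.393034)–(0.371799, 0.4274, -0.921301)  len=0.7471
  (v4,v9,v5) [--+] → (0.371799, 0.4274, 0.921301)–(0, 0.4274, 1.0633)  len=0.3980
  (v8,v6,v7) [--+] → (0, 0.4274, -1.0633)–(0.371799, 0.4274, -0.921301)  len=0.3980
  (v9,v8,v1) [--+] → (0.900066, 0.4274, -0.393034)–(0.900066, 0.4274, 0.393034)  len=0.7861

Chained into 1 loop(s):
  loop 1: 10 segments, perimeter = 6.1524
Total perimeter = 6.152


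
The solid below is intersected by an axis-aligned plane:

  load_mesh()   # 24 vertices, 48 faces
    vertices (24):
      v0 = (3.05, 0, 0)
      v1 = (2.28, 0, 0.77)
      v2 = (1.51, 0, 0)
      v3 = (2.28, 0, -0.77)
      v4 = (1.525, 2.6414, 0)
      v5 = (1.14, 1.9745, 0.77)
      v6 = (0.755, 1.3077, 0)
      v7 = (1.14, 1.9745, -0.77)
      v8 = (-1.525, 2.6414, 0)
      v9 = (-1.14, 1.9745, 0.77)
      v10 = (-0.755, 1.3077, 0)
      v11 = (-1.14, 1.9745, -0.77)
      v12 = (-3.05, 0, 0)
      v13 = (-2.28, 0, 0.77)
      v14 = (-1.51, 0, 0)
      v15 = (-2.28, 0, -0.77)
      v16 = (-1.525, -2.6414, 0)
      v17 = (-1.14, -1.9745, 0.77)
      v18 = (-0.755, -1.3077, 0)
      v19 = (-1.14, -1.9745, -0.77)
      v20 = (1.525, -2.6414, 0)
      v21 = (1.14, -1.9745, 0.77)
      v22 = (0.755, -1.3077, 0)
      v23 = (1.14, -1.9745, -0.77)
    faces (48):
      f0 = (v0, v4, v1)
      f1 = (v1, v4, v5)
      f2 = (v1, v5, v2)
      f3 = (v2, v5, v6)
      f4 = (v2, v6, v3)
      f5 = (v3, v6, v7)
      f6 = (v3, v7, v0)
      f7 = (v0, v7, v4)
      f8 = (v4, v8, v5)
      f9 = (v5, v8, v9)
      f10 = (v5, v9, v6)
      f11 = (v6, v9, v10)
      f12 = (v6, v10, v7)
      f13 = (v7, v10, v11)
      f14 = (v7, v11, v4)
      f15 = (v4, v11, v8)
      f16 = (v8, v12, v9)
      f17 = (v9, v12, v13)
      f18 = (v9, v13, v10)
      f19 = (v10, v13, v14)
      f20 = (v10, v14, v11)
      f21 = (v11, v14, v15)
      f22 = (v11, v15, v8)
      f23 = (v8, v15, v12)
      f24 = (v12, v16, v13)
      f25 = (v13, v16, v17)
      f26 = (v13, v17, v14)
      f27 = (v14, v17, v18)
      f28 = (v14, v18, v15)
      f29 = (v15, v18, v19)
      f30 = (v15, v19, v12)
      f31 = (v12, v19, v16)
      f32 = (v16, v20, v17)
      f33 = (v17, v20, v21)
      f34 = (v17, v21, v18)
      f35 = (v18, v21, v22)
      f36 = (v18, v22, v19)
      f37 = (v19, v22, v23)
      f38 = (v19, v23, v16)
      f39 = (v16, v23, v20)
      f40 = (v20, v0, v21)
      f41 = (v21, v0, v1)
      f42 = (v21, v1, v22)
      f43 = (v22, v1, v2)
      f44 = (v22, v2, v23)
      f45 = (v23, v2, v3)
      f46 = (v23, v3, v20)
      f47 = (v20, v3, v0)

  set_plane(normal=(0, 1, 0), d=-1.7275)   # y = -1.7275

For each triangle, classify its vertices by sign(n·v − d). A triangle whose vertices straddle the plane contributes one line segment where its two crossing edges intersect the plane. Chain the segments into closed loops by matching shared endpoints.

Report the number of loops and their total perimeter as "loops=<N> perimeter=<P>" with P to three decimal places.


loops=1 perimeter=9.959

Straddling triangles (18 of 48):
  (v12,v16,v13) [+-+] → (-2.05264, -1.7275, 0)–(-1.78622, -1.7275, 0.266413)  len=0.3768
  (v13,v16,v17) [+--] → (-1.78622, -1.7275, 0.266413)–(-1.28261, -1.7275, 0.77)  len=0.7122
  (v13,v17,v14) [+-+] → (-1.28261, -1.7275, 0.77)–(-1.18629, -1.7275, 0.673677)  len=0.1362
  (v14,v17,v18) [+-+] → (-1.18629, -1.7275, 0.673677)–(-0.997386, -1.7275, 0.484772)  len=0.2671
  (v15,v18,v19) [++-] → (-0.997386, -1.7275, -0.484772)–(-1.28261, -1.7275, -0.77)  len=0.4034
  (v15,v19,v12) [+-+] → (-1.28261, -1.7275, -0.77)–(-1.37893, -1.7275, -0.673677)  len=0.1362
  (v12,v19,v16) [+--] → (-1.37893, -1.7275, -0.673677)–(-2.05264, -1.7275, 0)  len=0.9527
  (v17,v21,v18) [--+] → (0.438043, -1.7275, 0.484772)–(-0.997386, -1.7275, 0.484772)  len=1.4354
  (v18,v21,v22) [+-+] → (0.438043, -1.7275, 0.484772)–(0.997386, -1.7275, 0.484772)  len=0.5593
  (v18,v22,v19) [++-] → (-0.438043, -1.7275, -0.484772)–(-0.997386, -1.7275, -0.484772)  len=0.5593
  (v19,v22,v23) [-+-] → (-0.438043, -1.7275, -0.484772)–(0.997386, -1.7275, -0.484772)  len=1.4354
  (v20,v0,v21) [-+-] → (2.05264, -1.7275, 0)–(1.37893, -1.7275, 0.673677)  len=0.9527
  (v21,v0,v1) [-++] → (1.37893, -1.7275, 0.673677)–(1.28261, -1.7275, 0.77)  len=0.1362
  (v21,v1,v22) [-++] → (1.28261, -1.7275, 0.77)–(0.997386, -1.7275, 0.484772)  len=0.4034
  (v22,v2,v23) [++-] → (1.18629, -1.7275, -0.673677)–(0.997386, -1.7275, -0.484772)  len=0.2671
  (v23,v2,v3) [-++] → (1.18629, -1.7275, -0.673677)–(1.28261, -1.7275, -0.77)  len=0.1362
  (v23,v3,v20) [-+-] → (1.28261, -1.7275, -0.77)–(1.78622, -1.7275, -0.266413)  len=0.7122
  (v20,v3,v0) [-++] → (1.78622, -1.7275, -0.266413)–(2.05264, -1.7275, 0)  len=0.3768

Chained into 1 loop(s):
  loop 1: 18 segments, perimeter = 9.9589
Total perimeter = 9.959


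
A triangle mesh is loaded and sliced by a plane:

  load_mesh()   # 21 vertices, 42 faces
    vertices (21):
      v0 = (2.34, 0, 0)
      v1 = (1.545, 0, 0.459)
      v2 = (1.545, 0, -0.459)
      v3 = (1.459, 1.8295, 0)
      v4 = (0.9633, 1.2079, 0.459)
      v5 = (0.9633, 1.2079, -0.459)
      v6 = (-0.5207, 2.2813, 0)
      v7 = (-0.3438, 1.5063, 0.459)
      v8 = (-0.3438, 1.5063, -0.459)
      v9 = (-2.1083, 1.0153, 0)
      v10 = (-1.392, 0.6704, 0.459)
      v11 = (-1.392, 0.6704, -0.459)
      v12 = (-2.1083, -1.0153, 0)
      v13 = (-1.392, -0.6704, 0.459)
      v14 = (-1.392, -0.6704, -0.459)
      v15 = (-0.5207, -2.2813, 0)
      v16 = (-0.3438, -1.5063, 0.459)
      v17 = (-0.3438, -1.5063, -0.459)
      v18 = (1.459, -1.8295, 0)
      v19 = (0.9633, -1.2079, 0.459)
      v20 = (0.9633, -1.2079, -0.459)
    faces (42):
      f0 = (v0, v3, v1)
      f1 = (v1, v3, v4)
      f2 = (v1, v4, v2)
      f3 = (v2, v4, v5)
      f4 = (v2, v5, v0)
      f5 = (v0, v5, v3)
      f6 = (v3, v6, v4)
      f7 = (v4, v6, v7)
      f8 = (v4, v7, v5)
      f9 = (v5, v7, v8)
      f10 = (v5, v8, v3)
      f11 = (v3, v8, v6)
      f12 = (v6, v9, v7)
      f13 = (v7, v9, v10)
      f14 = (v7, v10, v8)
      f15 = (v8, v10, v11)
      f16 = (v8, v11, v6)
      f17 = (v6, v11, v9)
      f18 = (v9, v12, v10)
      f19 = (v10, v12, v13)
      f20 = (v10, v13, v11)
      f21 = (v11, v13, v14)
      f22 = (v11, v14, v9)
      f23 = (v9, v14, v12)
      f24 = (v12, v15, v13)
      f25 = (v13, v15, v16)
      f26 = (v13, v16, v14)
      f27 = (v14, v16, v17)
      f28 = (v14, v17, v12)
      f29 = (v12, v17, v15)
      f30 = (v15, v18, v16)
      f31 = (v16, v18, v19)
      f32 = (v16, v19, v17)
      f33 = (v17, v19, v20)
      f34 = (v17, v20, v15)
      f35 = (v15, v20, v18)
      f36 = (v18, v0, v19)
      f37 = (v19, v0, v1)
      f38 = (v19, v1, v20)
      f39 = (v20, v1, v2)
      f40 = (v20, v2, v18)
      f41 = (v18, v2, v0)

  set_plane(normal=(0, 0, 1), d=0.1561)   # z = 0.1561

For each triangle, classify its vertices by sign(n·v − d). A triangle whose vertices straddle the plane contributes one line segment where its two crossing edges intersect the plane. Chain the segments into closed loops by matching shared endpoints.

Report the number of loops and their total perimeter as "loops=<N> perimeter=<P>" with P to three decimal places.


loops=2 perimeter=21.957

Straddling triangles (28 of 42):
  (v0,v3,v1) [--+] → (1.48825, 1.20731, 0.1561)–(2.06963, 0, 0.1561)  len=1.3400
  (v1,v3,v4) [+-+] → (1.48825, 1.20731, 0.1561)–(1.29042, 1.6181, 0.1561)  len=0.4559
  (v1,v4,v2) [++-] → (1.15524, 0.809346, 0.1561)–(1.545, 0, 0.1561)  len=0.8983
  (v2,v4,v5) [-+-] → (1.15524, 0.809346, 0.1561)–(0.9633, 1.2079, 0.1561)  len=0.4424
  (v3,v6,v4) [--+] → (-0.0160107, 1.91625, 0.1561)–(1.29042, 1.6181, 0.1561)  len=1.3400
  (v4,v6,v7) [+-+] → (-0.0160107, 1.91625, 0.1561)–(-0.460539, 2.01773, 0.1561)  len=0.4560
  (v4,v7,v5) [++-] → (0.087486, 1.40784, 0.1561)–(0.9633, 1.2079, 0.1561)  len=0.8983
  (v5,v7,v8) [-+-] → (0.087486, 1.40784, 0.1561)–(-0.3438, 1.5063, 0.1561)  len=0.4424
  (v6,v9,v7) [--+] → (-1.50822, 1.18228, 0.1561)–(-0.460539, 2.01773, 0.1561)  len=1.3400
  (v7,v9,v10) [+-+] → (-1.50822, 1.18228, 0.1561)–(-1.8647, 0.898004, 0.1561)  len=0.4560
  (v7,v10,v8) [++-] → (-1.04614, 0.946211, 0.1561)–(-0.3438, 1.5063, 0.1561)  len=0.8983
  (v8,v10,v11) [-+-] → (-1.04614, 0.946211, 0.1561)–(-1.392, 0.6704, 0.1561)  len=0.4424
  (v9,v12,v10) [--+] → (-1.8647, -0.442015, 0.1561)–(-1.8647, 0.898004, 0.1561)  len=1.3400
  (v10,v12,v13) [+-+] → (-1.8647, -0.442015, 0.1561)–(-1.8647, -0.898004, 0.1561)  len=0.4560
  (v10,v13,v11) [++-] → (-1.392, -0.227994, 0.1561)–(-1.392, 0.6704, 0.1561)  len=0.8984
  (v11,v13,v14) [-+-] → (-1.392, -0.227994, 0.1561)–(-1.392, -0.6704, 0.1561)  len=0.4424
  (v12,v15,v13) [--+] → (-0.817018, -1.73345, 0.1561)–(-1.8647, -0.898004, 0.1561)  len=1.3400
  (v13,v15,v16) [+-+] → (-0.817018, -1.73345, 0.1561)–(-0.460539, -2.01773, 0.1561)  len=0.4560
  (v13,v16,v14) [++-] → (-0.68966, -1.23049, 0.1561)–(-1.392, -0.6704, 0.1561)  len=0.8983
  (v14,v16,v17) [-+-] → (-0.68966, -1.23049, 0.1561)–(-0.3438, -1.5063, 0.1561)  len=0.4424
  (v15,v18,v16) [--+] → (0.845891, -1.71958, 0.1561)–(-0.460539, -2.01773, 0.1561)  len=1.3400
  (v16,v18,v19) [+-+] → (0.845891, -1.71958, 0.1561)–(1.29042, -1.6181, 0.1561)  len=0.4560
  (v16,v19,v17) [++-] → (0.532014, -1.30636, 0.1561)–(-0.3438, -1.5063, 0.1561)  len=0.8983
  (v17,v19,v20) [-+-] → (0.532014, -1.30636, 0.1561)–(0.9633, -1.2079, 0.1561)  len=0.4424
  (v18,v0,v19) [--+] → (1.8718, -0.410791, 0.1561)–(1.29042, -1.6181, 0.1561)  len=1.3400
  (v19,v0,v1) [+-+] → (1.8718, -0.410791, 0.1561)–(2.06963, 0, 0.1561)  len=0.4559
  (v19,v1,v20) [++-] → (1.35306, -0.398554, 0.1561)–(0.9633, -1.2079, 0.1561)  len=0.8983
  (v20,v1,v2) [-+-] → (1.35306, -0.398554, 0.1561)–(1.545, 0, 0.1561)  len=0.4424

Chained into 2 loop(s):
  loop 1: 14 segments, perimeter = 12.5718
  loop 2: 14 segments, perimeter = 9.3850
Total perimeter = 21.957


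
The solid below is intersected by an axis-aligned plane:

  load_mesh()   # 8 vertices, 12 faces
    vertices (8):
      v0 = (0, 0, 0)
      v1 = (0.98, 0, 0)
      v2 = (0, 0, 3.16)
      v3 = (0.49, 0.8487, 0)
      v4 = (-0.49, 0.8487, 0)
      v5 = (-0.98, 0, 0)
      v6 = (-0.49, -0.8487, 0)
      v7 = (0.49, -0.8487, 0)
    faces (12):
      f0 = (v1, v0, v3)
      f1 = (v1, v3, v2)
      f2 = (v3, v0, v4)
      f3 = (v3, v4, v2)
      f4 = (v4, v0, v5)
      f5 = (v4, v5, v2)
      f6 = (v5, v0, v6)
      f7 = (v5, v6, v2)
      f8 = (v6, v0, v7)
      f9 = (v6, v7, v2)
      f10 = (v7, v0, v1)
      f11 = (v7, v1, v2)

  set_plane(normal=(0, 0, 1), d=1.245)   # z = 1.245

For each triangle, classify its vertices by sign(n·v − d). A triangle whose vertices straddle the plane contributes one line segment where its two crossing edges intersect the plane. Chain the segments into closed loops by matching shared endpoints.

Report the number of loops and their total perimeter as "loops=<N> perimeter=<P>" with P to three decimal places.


Straddling triangles (6 of 12):
  (v1,v3,v2) [--+] → (0.296946, 0.514323, 1.245)–(0.593892, 0, 1.245)  len=0.5939
  (v3,v4,v2) [--+] → (-0.296946, 0.514323, 1.245)–(0.296946, 0.514323, 1.245)  len=0.5939
  (v4,v5,v2) [--+] → (-0.593892, 0, 1.245)–(-0.296946, 0.514323, 1.245)  len=0.5939
  (v5,v6,v2) [--+] → (-0.296946, -0.514323, 1.245)–(-0.593892, 0, 1.245)  len=0.5939
  (v6,v7,v2) [--+] → (0.296946, -0.514323, 1.245)–(-0.296946, -0.514323, 1.245)  len=0.5939
  (v7,v1,v2) [--+] → (0.593892, 0, 1.245)–(0.296946, -0.514323, 1.245)  len=0.5939

Chained into 1 loop(s):
  loop 1: 6 segments, perimeter = 3.5633
Total perimeter = 3.563

loops=1 perimeter=3.563


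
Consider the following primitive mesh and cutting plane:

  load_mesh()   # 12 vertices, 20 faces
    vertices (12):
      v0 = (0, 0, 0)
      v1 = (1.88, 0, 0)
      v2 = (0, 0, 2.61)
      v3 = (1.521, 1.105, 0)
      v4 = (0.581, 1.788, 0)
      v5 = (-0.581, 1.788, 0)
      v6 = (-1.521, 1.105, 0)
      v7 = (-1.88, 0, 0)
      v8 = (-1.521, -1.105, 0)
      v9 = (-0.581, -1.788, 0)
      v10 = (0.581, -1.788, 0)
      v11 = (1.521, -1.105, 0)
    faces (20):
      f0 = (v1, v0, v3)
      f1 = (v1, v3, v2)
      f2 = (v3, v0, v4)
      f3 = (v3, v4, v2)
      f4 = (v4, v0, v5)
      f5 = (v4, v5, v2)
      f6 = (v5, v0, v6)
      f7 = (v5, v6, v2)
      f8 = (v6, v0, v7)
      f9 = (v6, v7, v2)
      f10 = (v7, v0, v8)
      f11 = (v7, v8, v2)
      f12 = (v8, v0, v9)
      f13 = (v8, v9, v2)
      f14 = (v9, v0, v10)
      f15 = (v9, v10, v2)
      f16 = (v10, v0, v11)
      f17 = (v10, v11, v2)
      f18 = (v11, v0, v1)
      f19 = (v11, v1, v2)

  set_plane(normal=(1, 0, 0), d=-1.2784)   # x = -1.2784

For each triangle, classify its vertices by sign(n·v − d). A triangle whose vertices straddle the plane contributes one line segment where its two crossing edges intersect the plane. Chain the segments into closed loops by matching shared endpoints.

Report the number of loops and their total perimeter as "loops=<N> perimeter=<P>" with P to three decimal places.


Straddling triangles (8 of 20):
  (v5,v0,v6) [++-] → (-1.2784, 0.928752, 0)–(-1.2784, 1.28127, 0)  len=0.3525
  (v5,v6,v2) [+-+] → (-1.2784, 1.28127, 0)–(-1.2784, 0.928752, 0.416296)  len=0.5455
  (v6,v0,v7) [-+-] → (-1.2784, 0.928752, 0)–(-1.2784, 0, 0)  len=0.9288
  (v6,v7,v2) [--+] → (-1.2784, 0, 0.8352)–(-1.2784, 0.928752, 0.416296)  len=1.0189
  (v7,v0,v8) [-+-] → (-1.2784, 0, 0)–(-1.2784, -0.928752, 0)  len=0.9288
  (v7,v8,v2) [--+] → (-1.2784, -0.928752, 0.416296)–(-1.2784, 0, 0.8352)  len=1.0189
  (v8,v0,v9) [-++] → (-1.2784, -0.928752, 0)–(-1.2784, -1.28127, 0)  len=0.3525
  (v8,v9,v2) [-++] → (-1.2784, -1.28127, 0)–(-1.2784, -0.928752, 0.416296)  len=0.5455

Chained into 1 loop(s):
  loop 1: 8 segments, perimeter = 5.6913
Total perimeter = 5.691

loops=1 perimeter=5.691


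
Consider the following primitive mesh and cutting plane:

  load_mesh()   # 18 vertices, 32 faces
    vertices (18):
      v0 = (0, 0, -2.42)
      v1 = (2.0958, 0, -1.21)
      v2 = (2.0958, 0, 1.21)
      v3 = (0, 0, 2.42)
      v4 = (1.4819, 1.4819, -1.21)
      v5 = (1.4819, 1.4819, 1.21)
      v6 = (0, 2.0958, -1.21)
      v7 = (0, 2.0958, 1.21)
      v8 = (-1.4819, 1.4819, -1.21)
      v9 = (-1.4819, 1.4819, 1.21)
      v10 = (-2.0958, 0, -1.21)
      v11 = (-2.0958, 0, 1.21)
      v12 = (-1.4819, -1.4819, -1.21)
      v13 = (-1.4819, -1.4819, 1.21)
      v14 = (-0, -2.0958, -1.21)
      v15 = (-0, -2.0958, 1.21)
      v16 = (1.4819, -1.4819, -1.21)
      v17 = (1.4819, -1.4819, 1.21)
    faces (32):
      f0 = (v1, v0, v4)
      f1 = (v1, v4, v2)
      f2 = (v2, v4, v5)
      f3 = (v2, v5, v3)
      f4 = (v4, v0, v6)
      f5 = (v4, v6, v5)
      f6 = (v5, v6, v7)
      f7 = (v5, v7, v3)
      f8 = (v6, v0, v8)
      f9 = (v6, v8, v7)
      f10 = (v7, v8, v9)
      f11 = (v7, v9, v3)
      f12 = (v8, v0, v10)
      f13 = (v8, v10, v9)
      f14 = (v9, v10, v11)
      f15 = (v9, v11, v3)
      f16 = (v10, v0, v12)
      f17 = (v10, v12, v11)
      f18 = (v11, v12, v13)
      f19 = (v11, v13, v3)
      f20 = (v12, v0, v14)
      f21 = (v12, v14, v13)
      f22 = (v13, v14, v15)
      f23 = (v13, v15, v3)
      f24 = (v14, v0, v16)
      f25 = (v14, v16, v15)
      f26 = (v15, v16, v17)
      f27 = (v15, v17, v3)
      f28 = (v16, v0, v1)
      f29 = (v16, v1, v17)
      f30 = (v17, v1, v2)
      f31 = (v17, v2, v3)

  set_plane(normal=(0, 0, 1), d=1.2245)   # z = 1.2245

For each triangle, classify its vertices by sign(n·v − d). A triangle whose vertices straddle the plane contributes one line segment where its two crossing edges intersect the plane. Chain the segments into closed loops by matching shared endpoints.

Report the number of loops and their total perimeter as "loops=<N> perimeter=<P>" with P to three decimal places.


Straddling triangles (8 of 32):
  (v2,v5,v3) [--+] → (1.46414, 1.46414, 1.2245)–(2.07069, 0, 1.2245)  len=1.5848
  (v5,v7,v3) [--+] → (0, 2.07069, 1.2245)–(1.46414, 1.46414, 1.2245)  len=1.5848
  (v7,v9,v3) [--+] → (-1.46414, 1.46414, 1.2245)–(0, 2.07069, 1.2245)  len=1.5848
  (v9,v11,v3) [--+] → (-2.07069, 0, 1.2245)–(-1.46414, 1.46414, 1.2245)  len=1.5848
  (v11,v13,v3) [--+] → (-1.46414, -1.46414, 1.2245)–(-2.07069, 0, 1.2245)  len=1.5848
  (v13,v15,v3) [--+] → (0, -2.07069, 1.2245)–(-1.46414, -1.46414, 1.2245)  len=1.5848
  (v15,v17,v3) [--+] → (1.46414, -1.46414, 1.2245)–(0, -2.07069, 1.2245)  len=1.5848
  (v17,v2,v3) [--+] → (2.07069, 0, 1.2245)–(1.46414, -1.46414, 1.2245)  len=1.5848

Chained into 1 loop(s):
  loop 1: 8 segments, perimeter = 12.6784
Total perimeter = 12.678

loops=1 perimeter=12.678


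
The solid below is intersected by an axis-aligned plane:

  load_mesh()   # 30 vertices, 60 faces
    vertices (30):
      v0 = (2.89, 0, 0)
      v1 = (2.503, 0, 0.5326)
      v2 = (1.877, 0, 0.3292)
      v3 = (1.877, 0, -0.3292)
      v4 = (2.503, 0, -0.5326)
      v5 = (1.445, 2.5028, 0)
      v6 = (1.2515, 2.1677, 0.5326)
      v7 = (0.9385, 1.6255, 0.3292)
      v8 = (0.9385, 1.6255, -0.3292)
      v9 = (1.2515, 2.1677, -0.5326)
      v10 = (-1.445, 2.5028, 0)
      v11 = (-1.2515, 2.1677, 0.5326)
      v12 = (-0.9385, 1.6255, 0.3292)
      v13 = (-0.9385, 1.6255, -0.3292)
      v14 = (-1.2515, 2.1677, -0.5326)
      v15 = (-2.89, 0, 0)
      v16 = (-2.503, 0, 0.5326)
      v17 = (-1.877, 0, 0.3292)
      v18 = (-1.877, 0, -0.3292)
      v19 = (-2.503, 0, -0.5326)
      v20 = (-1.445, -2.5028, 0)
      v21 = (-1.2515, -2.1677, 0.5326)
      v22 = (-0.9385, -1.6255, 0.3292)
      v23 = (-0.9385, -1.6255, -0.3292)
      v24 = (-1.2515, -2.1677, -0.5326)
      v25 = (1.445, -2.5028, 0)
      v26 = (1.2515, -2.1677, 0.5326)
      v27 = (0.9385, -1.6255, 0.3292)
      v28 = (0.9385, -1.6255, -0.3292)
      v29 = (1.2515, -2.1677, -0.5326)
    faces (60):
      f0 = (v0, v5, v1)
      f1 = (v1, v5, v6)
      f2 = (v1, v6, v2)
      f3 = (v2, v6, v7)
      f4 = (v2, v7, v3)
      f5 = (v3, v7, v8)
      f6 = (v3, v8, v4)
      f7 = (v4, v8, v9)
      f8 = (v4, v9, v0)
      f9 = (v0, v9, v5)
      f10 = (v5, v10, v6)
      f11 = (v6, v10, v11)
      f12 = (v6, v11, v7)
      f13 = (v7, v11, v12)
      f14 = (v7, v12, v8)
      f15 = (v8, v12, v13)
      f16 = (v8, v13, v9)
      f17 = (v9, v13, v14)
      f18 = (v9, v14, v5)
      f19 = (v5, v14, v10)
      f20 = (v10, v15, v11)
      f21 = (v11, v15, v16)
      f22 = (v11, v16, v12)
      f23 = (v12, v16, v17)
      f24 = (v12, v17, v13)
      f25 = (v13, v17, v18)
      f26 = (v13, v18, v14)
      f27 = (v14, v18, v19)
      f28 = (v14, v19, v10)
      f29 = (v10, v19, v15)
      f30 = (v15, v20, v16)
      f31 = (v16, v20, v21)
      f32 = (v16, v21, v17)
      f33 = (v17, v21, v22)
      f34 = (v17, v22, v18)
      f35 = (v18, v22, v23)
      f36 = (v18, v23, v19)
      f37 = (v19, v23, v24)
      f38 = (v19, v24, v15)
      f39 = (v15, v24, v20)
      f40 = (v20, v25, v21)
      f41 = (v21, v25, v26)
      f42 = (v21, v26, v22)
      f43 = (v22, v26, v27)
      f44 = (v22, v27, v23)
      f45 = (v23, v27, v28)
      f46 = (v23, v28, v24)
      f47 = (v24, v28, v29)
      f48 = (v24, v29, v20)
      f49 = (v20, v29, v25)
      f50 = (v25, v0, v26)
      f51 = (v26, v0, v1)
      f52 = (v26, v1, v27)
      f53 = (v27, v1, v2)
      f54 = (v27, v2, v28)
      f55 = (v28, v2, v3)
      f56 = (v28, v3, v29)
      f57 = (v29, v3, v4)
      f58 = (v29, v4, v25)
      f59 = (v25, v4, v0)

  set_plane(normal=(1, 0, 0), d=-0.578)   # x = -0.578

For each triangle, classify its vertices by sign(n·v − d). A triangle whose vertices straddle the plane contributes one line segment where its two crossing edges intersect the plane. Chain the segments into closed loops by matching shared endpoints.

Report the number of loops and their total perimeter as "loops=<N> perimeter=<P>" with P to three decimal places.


loops=2 perimeter=6.150

Straddling triangles (20 of 60):
  (v5,v10,v6) [+-+] → (-0.578, 2.5028, 0)–(-0.578, 2.39506, 0.171246)  len=0.2023
  (v6,v10,v11) [+--] → (-0.578, 2.39506, 0.171246)–(-0.578, 2.1677, 0.5326)  len=0.4269
  (v6,v11,v7) [+-+] → (-0.578, 2.1677, 0.5326)–(-0.578, 2.00095, 0.470048)  len=0.1781
  (v7,v11,v12) [+--] → (-0.578, 2.00095, 0.470048)–(-0.578, 1.6255, 0.3292)  len=0.4010
  (v7,v12,v8) [+-+] → (-0.578, 1.6255, 0.3292)–(-0.578, 1.6255, 0.202747)  len=0.1265
  (v8,v12,v13) [+--] → (-0.578, 1.6255, 0.202747)–(-0.578, 1.6255, -0.3292)  len=0.5319
  (v8,v13,v9) [+-+] → (-0.578, 1.6255, -0.3292)–(-0.578, 1.71475, -0.362682)  len=0.0953
  (v9,v13,v14) [+--] → (-0.578, 1.71475, -0.362682)–(-0.578, 2.1677, -0.5326)  len=0.4838
  (v9,v14,v5) [+-+] → (-0.578, 2.1677, -0.5326)–(-0.578, 2.2514, -0.399573)  len=0.1572
  (v5,v14,v10) [+--] → (-0.578, 2.2514, -0.399573)–(-0.578, 2.5028, 0)  len=0.4721
  (v20,v25,v21) [-+-] → (-0.578, -2.5028, 0)–(-0.578, -2.2514, 0.399573)  len=0.4721
  (v21,v25,v26) [-++] → (-0.578, -2.2514, 0.399573)–(-0.578, -2.1677, 0.5326)  len=0.1572
  (v21,v26,v22) [-+-] → (-0.578, -2.1677, 0.5326)–(-0.578, -1.71475, 0.362682)  len=0.4838
  (v22,v26,v27) [-++] → (-0.578, -1.71475, 0.362682)–(-0.578, -1.6255, 0.3292)  len=0.0953
  (v22,v27,v23) [-+-] → (-0.578, -1.6255, 0.3292)–(-0.578, -1.6255, -0.202747)  len=0.5319
  (v23,v27,v28) [-++] → (-0.578, -1.6255, -0.202747)–(-0.578, -1.6255, -0.3292)  len=0.1265
  (v23,v28,v24) [-+-] → (-0.578, -1.6255, -0.3292)–(-0.578, -2.00095, -0.470048)  len=0.4010
  (v24,v28,v29) [-++] → (-0.578, -2.00095, -0.470048)–(-0.578, -2.1677, -0.5326)  len=0.1781
  (v24,v29,v20) [-+-] → (-0.578, -2.1677, -0.5326)–(-0.578, -2.39506, -0.171246)  len=0.4269
  (v20,v29,v25) [-++] → (-0.578, -2.39506, -0.171246)–(-0.578, -2.5028, 0)  len=0.2023

Chained into 2 loop(s):
  loop 1: 10 segments, perimeter = 3.0751
  loop 2: 10 segments, perimeter = 3.0751
Total perimeter = 6.150


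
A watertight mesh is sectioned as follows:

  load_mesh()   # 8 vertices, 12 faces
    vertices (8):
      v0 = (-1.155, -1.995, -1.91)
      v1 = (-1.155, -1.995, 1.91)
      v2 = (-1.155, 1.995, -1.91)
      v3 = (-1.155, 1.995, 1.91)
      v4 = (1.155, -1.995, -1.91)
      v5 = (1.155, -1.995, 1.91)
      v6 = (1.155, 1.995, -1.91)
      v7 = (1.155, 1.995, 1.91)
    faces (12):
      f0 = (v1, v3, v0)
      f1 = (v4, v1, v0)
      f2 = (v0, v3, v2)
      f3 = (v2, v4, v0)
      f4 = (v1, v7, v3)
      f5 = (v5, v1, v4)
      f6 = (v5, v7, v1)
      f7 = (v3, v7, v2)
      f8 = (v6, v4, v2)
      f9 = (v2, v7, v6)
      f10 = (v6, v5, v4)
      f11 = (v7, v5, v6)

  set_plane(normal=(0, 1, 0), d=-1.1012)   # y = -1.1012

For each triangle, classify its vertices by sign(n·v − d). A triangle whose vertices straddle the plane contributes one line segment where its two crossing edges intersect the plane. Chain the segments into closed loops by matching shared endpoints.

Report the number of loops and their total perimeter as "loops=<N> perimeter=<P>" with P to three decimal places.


loops=1 perimeter=12.260

Straddling triangles (8 of 12):
  (v1,v3,v0) [-+-] → (-1.155, -1.1012, 1.91)–(-1.155, -1.1012, -1.05428)  len=2.9643
  (v0,v3,v2) [-++] → (-1.155, -1.1012, -1.05428)–(-1.155, -1.1012, -1.91)  len=0.8557
  (v2,v4,v0) [+--] → (0.637537, -1.1012, -1.91)–(-1.155, -1.1012, -1.91)  len=1.7925
  (v1,v7,v3) [-++] → (-0.637537, -1.1012, 1.91)–(-1.155, -1.1012, 1.91)  len=0.5175
  (v5,v7,v1) [-+-] → (1.155, -1.1012, 1.91)–(-0.637537, -1.1012, 1.91)  len=1.7925
  (v6,v4,v2) [+-+] → (1.155, -1.1012, -1.91)–(0.637537, -1.1012, -1.91)  len=0.5175
  (v6,v5,v4) [+--] → (1.155, -1.1012, 1.05428)–(1.155, -1.1012, -1.91)  len=2.9643
  (v7,v5,v6) [+-+] → (1.155, -1.1012, 1.91)–(1.155, -1.1012, 1.05428)  len=0.8557

Chained into 1 loop(s):
  loop 1: 8 segments, perimeter = 12.2600
Total perimeter = 12.260


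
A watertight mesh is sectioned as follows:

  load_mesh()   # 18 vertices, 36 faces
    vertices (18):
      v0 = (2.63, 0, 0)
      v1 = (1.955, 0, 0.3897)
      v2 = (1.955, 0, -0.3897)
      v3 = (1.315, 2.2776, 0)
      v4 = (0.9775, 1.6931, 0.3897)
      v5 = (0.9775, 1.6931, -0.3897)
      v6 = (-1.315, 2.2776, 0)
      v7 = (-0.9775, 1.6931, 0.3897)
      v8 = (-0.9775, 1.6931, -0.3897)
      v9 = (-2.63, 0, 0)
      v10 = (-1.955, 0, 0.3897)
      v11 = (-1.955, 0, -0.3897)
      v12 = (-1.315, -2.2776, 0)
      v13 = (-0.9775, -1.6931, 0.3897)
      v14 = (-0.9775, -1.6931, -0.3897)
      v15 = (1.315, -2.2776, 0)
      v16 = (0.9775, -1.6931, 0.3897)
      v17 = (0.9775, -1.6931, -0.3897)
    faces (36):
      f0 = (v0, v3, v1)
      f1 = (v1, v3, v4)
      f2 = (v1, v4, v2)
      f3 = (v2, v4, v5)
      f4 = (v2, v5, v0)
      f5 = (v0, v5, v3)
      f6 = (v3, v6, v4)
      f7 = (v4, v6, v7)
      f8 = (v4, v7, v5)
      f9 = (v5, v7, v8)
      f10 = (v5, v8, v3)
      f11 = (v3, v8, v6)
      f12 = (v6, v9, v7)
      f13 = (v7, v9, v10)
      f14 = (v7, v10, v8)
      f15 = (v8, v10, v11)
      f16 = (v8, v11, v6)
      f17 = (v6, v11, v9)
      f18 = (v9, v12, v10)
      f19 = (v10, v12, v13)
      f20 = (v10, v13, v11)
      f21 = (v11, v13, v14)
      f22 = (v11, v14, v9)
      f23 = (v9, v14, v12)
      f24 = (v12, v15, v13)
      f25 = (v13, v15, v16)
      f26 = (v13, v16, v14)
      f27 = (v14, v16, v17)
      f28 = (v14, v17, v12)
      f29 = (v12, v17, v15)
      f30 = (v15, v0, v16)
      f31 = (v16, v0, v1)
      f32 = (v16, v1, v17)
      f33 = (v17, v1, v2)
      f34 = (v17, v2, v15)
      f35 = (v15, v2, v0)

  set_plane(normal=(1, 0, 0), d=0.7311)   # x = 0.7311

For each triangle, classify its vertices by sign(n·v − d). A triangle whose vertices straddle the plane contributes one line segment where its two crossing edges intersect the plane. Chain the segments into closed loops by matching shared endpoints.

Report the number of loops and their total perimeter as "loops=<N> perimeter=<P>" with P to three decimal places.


Straddling triangles (12 of 36):
  (v3,v6,v4) [+-+] → (0.7311, 2.2776, 0)–(0.7311, 1.75592, 0.347815)  len=0.6270
  (v4,v6,v7) [+--] → (0.7311, 1.75592, 0.347815)–(0.7311, 1.6931, 0.3897)  len=0.0755
  (v4,v7,v5) [+-+] → (0.7311, 1.6931, 0.3897)–(0.7311, 1.6931, -0.291468)  len=0.6812
  (v5,v7,v8) [+--] → (0.7311, 1.6931, -0.291468)–(0.7311, 1.6931, -0.3897)  len=0.0982
  (v5,v8,v3) [+-+] → (0.7311, 1.6931, -0.3897)–(0.7311, 2.12873, -0.0992566)  len=0.5236
  (v3,v8,v6) [+--] → (0.7311, 2.12873, -0.0992566)–(0.7311, 2.2776, 0)  len=0.1789
  (v12,v15,v13) [-+-] → (0.7311, -2.2776, 0)–(0.7311, -2.12873, 0.0992566)  len=0.1789
  (v13,v15,v16) [-++] → (0.7311, -2.12873, 0.0992566)–(0.7311, -1.6931, 0.3897)  len=0.5236
  (v13,v16,v14) [-+-] → (0.7311, -1.6931, 0.3897)–(0.7311, -1.6931, 0.291468)  len=0.0982
  (v14,v16,v17) [-++] → (0.7311, -1.6931, 0.291468)–(0.7311, -1.6931, -0.3897)  len=0.6812
  (v14,v17,v12) [-+-] → (0.7311, -1.6931, -0.3897)–(0.7311, -1.75592, -0.347815)  len=0.0755
  (v12,v17,v15) [-++] → (0.7311, -1.75592, -0.347815)–(0.7311, -2.2776, 0)  len=0.6270

Chained into 2 loop(s):
  loop 1: 6 segments, perimeter = 2.1844
  loop 2: 6 segments, perimeter = 2.1844
Total perimeter = 4.369

loops=2 perimeter=4.369


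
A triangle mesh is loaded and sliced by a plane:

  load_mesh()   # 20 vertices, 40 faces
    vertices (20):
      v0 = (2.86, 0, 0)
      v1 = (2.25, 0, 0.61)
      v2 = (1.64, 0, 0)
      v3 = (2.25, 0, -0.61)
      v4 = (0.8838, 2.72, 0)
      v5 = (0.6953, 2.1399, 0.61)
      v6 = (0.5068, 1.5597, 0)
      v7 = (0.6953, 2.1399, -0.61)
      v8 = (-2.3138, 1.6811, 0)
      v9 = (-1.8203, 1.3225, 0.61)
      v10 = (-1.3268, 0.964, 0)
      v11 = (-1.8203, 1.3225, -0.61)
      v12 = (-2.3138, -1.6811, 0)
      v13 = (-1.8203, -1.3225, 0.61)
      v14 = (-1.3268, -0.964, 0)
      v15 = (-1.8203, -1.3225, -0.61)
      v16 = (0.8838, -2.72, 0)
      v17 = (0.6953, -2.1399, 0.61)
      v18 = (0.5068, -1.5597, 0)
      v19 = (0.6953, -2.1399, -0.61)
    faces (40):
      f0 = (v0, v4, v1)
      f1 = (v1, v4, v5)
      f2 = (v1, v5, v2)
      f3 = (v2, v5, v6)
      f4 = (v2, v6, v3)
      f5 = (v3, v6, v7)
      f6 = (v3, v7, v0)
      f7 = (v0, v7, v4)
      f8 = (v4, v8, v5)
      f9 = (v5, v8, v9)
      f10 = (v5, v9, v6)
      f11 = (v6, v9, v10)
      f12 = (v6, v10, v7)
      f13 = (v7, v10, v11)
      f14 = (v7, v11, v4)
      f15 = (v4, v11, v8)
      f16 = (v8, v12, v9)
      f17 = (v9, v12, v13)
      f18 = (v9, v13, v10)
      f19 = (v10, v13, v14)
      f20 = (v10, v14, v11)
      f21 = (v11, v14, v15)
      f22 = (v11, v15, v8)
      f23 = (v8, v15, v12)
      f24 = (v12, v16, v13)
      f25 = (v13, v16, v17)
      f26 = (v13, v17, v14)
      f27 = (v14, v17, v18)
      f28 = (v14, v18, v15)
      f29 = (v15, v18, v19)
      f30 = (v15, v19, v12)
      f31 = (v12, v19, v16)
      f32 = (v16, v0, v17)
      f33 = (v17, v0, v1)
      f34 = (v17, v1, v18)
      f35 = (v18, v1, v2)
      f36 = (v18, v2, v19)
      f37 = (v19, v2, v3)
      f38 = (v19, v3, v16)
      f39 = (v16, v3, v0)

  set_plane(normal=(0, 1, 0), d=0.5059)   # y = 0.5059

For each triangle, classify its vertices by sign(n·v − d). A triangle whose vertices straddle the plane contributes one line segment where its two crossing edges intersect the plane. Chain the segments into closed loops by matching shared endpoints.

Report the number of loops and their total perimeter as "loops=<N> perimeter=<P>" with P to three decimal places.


Straddling triangles (16 of 40):
  (v0,v4,v1) [-+-] → (2.49244, 0.5059, 0)–(1.9959, 0.5059, 0.496544)  len=0.7022
  (v1,v4,v5) [-++] → (1.9959, 0.5059, 0.496544)–(1.88245, 0.5059, 0.61)  len=0.1604
  (v1,v5,v2) [-+-] → (1.88245, 0.5059, 0.61)–(1.41666, 0.5059, 0.144212)  len=0.6587
  (v2,v5,v6) [-++] → (1.41666, 0.5059, 0.144212)–(1.27244, 0.5059, 0)  len=0.2040
  (v2,v6,v3) [-+-] → (1.27244, 0.5059, 0)–(1.68458, 0.5059, -0.412142)  len=0.5829
  (v3,v6,v7) [-++] → (1.68458, 0.5059, -0.412142)–(1.88245, 0.5059, -0.61)  len=0.2798
  (v3,v7,v0) [-+-] → (1.88245, 0.5059, -0.61)–(2.34824, 0.5059, -0.144212)  len=0.6587
  (v0,v7,v4) [-++] → (2.34824, 0.5059, -0.144212)–(2.49244, 0.5059, 0)  len=0.2039
  (v8,v12,v9) [+-+] → (-2.3138, 0.5059, 0)–(-1.95447, 0.5059, 0.444157)  len=0.5713
  (v9,v12,v13) [+--] → (-1.95447, 0.5059, 0.444157)–(-1.8203, 0.5059, 0.61)  len=0.2133
  (v9,v13,v10) [+-+] → (-1.8203, 0.5059, 0.61)–(-1.42567, 0.5059, 0.122213)  len=0.6274
  (v10,v13,v14) [+--] → (-1.42567, 0.5059, 0.122213)–(-1.3268, 0.5059, 0)  len=0.1572
  (v10,v14,v11) [+-+] → (-1.3268, 0.5059, 0)–(-1.64405, 0.5059, -0.392145)  len=0.5044
  (v11,v14,v15) [+--] → (-1.64405, 0.5059, -0.392145)–(-1.8203, 0.5059, -0.61)  len=0.2802
  (v11,v15,v8) [+-+] → (-1.8203, 0.5059, -0.61)–(-2.12071, 0.5059, -0.238671)  len=0.4776
  (v8,v15,v12) [+--] → (-2.12071, 0.5059, -0.238671)–(-2.3138, 0.5059, 0)  len=0.3070

Chained into 2 loop(s):
  loop 1: 8 segments, perimeter = 3.4507
  loop 2: 8 segments, perimeter = 3.1385
Total perimeter = 6.589

loops=2 perimeter=6.589
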